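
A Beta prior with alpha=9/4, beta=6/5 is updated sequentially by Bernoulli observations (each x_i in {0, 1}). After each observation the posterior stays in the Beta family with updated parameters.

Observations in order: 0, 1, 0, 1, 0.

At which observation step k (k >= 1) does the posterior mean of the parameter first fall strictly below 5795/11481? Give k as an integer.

obs 1: x=0 → posterior Beta(9/4, 11/5)
obs 2: x=1 → posterior Beta(13/4, 11/5)
obs 3: x=0 → posterior Beta(13/4, 16/5)
obs 4: x=1 → posterior Beta(17/4, 16/5)
obs 5: x=0 → posterior Beta(17/4, 21/5)

k = 3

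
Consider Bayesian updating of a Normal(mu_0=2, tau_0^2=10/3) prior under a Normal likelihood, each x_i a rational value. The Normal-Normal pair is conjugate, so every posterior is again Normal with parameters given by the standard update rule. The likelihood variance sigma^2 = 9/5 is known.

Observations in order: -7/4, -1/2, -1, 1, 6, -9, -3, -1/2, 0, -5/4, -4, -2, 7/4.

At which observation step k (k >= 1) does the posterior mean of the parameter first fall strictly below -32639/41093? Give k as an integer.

k = 7

obs 1: x=-7/4 → posterior Normal(-67/154, 90/77)
obs 2: x=-1/2 → posterior Normal(-117/254, 90/127)
obs 3: x=-1 → posterior Normal(-217/354, 30/59)
obs 4: x=1 → posterior Normal(-117/454, 90/227)
obs 5: x=6 → posterior Normal(483/554, 90/277)
obs 6: x=-9 → posterior Normal(-139/218, 30/109)
obs 7: x=-3 → posterior Normal(-717/754, 90/377)
obs 8: x=-1/2 → posterior Normal(-767/854, 90/427)
obs 9: x=0 → posterior Normal(-767/954, 10/53)
obs 10: x=-5/4 → posterior Normal(-446/527, 90/527)
obs 11: x=-4 → posterior Normal(-646/577, 90/577)
obs 12: x=-2 → posterior Normal(-746/627, 30/209)
obs 13: x=7/4 → posterior Normal(-1317/1354, 90/677)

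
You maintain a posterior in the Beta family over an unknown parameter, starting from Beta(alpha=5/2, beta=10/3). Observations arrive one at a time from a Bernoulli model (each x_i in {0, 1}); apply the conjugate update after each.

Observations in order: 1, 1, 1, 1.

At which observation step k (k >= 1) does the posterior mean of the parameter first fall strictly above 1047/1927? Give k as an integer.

k = 2

obs 1: x=1 → posterior Beta(7/2, 10/3)
obs 2: x=1 → posterior Beta(9/2, 10/3)
obs 3: x=1 → posterior Beta(11/2, 10/3)
obs 4: x=1 → posterior Beta(13/2, 10/3)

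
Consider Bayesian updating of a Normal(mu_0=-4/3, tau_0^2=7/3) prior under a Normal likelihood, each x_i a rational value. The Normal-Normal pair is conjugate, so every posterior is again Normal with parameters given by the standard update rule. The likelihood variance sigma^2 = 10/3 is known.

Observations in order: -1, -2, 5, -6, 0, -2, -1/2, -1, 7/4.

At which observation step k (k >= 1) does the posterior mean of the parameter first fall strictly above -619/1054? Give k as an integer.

k = 3

obs 1: x=-1 → posterior Normal(-61/51, 70/51)
obs 2: x=-2 → posterior Normal(-103/72, 35/36)
obs 3: x=5 → posterior Normal(2/93, 70/93)
obs 4: x=-6 → posterior Normal(-62/57, 35/57)
obs 5: x=0 → posterior Normal(-124/135, 14/27)
obs 6: x=-2 → posterior Normal(-83/78, 35/78)
obs 7: x=-1/2 → posterior Normal(-353/354, 70/177)
obs 8: x=-1 → posterior Normal(-395/396, 35/99)
obs 9: x=7/4 → posterior Normal(-643/876, 70/219)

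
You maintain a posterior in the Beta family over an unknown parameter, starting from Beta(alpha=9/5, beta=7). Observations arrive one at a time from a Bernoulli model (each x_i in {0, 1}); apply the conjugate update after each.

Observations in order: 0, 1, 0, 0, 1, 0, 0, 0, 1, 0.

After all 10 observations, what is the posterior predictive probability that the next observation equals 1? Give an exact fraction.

obs 1: x=0 → posterior Beta(9/5, 8)
obs 2: x=1 → posterior Beta(14/5, 8)
obs 3: x=0 → posterior Beta(14/5, 9)
obs 4: x=0 → posterior Beta(14/5, 10)
obs 5: x=1 → posterior Beta(19/5, 10)
obs 6: x=0 → posterior Beta(19/5, 11)
obs 7: x=0 → posterior Beta(19/5, 12)
obs 8: x=0 → posterior Beta(19/5, 13)
obs 9: x=1 → posterior Beta(24/5, 13)
obs 10: x=0 → posterior Beta(24/5, 14)

12/47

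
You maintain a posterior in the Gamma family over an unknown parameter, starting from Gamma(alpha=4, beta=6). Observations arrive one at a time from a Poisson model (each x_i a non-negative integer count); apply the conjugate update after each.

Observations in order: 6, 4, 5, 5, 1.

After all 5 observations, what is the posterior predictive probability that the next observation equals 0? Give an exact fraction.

108347059433883722041830251/953962166440690129601298432

obs 1: x=6 → posterior Gamma(10, 7)
obs 2: x=4 → posterior Gamma(14, 8)
obs 3: x=5 → posterior Gamma(19, 9)
obs 4: x=5 → posterior Gamma(24, 10)
obs 5: x=1 → posterior Gamma(25, 11)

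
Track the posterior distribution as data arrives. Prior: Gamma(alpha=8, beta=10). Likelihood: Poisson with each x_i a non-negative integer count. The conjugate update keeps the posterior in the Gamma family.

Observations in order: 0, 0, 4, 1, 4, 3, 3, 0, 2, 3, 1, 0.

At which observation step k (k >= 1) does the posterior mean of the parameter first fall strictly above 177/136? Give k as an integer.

obs 1: x=0 → posterior Gamma(8, 11)
obs 2: x=0 → posterior Gamma(8, 12)
obs 3: x=4 → posterior Gamma(12, 13)
obs 4: x=1 → posterior Gamma(13, 14)
obs 5: x=4 → posterior Gamma(17, 15)
obs 6: x=3 → posterior Gamma(20, 16)
obs 7: x=3 → posterior Gamma(23, 17)
obs 8: x=0 → posterior Gamma(23, 18)
obs 9: x=2 → posterior Gamma(25, 19)
obs 10: x=3 → posterior Gamma(28, 20)
obs 11: x=1 → posterior Gamma(29, 21)
obs 12: x=0 → posterior Gamma(29, 22)

k = 7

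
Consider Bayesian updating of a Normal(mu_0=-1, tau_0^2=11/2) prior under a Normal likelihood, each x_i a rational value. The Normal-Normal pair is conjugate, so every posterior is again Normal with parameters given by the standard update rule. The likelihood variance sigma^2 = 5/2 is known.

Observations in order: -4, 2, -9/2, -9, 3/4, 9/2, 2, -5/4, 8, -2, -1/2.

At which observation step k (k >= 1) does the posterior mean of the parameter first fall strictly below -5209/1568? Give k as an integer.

obs 1: x=-4 → posterior Normal(-49/16, 55/32)
obs 2: x=2 → posterior Normal(-1, 55/54)
obs 3: x=-9/2 → posterior Normal(-153/76, 55/76)
obs 4: x=-9 → posterior Normal(-351/98, 55/98)
obs 5: x=3/4 → posterior Normal(-223/80, 11/24)
obs 6: x=9/2 → posterior Normal(-471/284, 55/142)
obs 7: x=2 → posterior Normal(-383/328, 55/164)
obs 8: x=-5/4 → posterior Normal(-73/62, 55/186)
obs 9: x=8 → posterior Normal(-43/208, 55/208)
obs 10: x=-2 → posterior Normal(-87/230, 11/46)
obs 11: x=-1/2 → posterior Normal(-7/18, 55/252)

k = 4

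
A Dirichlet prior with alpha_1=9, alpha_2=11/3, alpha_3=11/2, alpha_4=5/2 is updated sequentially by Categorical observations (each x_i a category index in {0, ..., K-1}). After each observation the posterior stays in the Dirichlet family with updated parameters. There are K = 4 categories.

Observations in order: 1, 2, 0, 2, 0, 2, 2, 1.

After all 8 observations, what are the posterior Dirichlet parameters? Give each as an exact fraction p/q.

alpha_1=11, alpha_2=17/3, alpha_3=19/2, alpha_4=5/2

obs 1: x=1 → posterior Dirichlet(9, 14/3, 11/2, 5/2)
obs 2: x=2 → posterior Dirichlet(9, 14/3, 13/2, 5/2)
obs 3: x=0 → posterior Dirichlet(10, 14/3, 13/2, 5/2)
obs 4: x=2 → posterior Dirichlet(10, 14/3, 15/2, 5/2)
obs 5: x=0 → posterior Dirichlet(11, 14/3, 15/2, 5/2)
obs 6: x=2 → posterior Dirichlet(11, 14/3, 17/2, 5/2)
obs 7: x=2 → posterior Dirichlet(11, 14/3, 19/2, 5/2)
obs 8: x=1 → posterior Dirichlet(11, 17/3, 19/2, 5/2)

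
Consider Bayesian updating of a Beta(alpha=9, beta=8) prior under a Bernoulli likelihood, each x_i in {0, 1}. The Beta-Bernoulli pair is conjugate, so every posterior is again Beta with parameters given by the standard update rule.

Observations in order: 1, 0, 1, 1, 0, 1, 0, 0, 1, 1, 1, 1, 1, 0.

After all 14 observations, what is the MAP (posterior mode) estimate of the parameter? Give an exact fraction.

17/29

obs 1: x=1 → posterior Beta(10, 8)
obs 2: x=0 → posterior Beta(10, 9)
obs 3: x=1 → posterior Beta(11, 9)
obs 4: x=1 → posterior Beta(12, 9)
obs 5: x=0 → posterior Beta(12, 10)
obs 6: x=1 → posterior Beta(13, 10)
obs 7: x=0 → posterior Beta(13, 11)
obs 8: x=0 → posterior Beta(13, 12)
obs 9: x=1 → posterior Beta(14, 12)
obs 10: x=1 → posterior Beta(15, 12)
obs 11: x=1 → posterior Beta(16, 12)
obs 12: x=1 → posterior Beta(17, 12)
obs 13: x=1 → posterior Beta(18, 12)
obs 14: x=0 → posterior Beta(18, 13)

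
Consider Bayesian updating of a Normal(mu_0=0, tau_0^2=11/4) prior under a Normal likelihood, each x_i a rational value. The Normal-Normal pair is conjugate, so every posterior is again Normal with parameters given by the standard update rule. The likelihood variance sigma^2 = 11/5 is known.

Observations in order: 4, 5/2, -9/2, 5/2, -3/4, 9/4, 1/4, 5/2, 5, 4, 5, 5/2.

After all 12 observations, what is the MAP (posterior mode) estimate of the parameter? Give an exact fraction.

obs 1: x=4 → posterior Normal(20/9, 11/9)
obs 2: x=5/2 → posterior Normal(65/28, 11/14)
obs 3: x=-9/2 → posterior Normal(10/19, 11/19)
obs 4: x=5/2 → posterior Normal(15/16, 11/24)
obs 5: x=-3/4 → posterior Normal(75/116, 11/29)
obs 6: x=9/4 → posterior Normal(15/17, 11/34)
obs 7: x=1/4 → posterior Normal(125/156, 11/39)
obs 8: x=5/2 → posterior Normal(175/176, 1/4)
obs 9: x=5 → posterior Normal(275/196, 11/49)
obs 10: x=4 → posterior Normal(355/216, 11/54)
obs 11: x=5 → posterior Normal(455/236, 11/59)
obs 12: x=5/2 → posterior Normal(505/256, 11/64)

505/256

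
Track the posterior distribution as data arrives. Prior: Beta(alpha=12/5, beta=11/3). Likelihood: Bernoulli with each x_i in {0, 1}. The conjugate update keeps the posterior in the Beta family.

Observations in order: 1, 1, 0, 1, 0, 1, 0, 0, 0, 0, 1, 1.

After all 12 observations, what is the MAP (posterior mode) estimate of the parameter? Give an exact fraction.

111/241

obs 1: x=1 → posterior Beta(17/5, 11/3)
obs 2: x=1 → posterior Beta(22/5, 11/3)
obs 3: x=0 → posterior Beta(22/5, 14/3)
obs 4: x=1 → posterior Beta(27/5, 14/3)
obs 5: x=0 → posterior Beta(27/5, 17/3)
obs 6: x=1 → posterior Beta(32/5, 17/3)
obs 7: x=0 → posterior Beta(32/5, 20/3)
obs 8: x=0 → posterior Beta(32/5, 23/3)
obs 9: x=0 → posterior Beta(32/5, 26/3)
obs 10: x=0 → posterior Beta(32/5, 29/3)
obs 11: x=1 → posterior Beta(37/5, 29/3)
obs 12: x=1 → posterior Beta(42/5, 29/3)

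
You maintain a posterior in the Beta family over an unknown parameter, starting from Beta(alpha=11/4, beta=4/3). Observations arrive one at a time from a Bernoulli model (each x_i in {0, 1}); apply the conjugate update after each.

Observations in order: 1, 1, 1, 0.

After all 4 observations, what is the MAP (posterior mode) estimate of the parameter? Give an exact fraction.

57/73

obs 1: x=1 → posterior Beta(15/4, 4/3)
obs 2: x=1 → posterior Beta(19/4, 4/3)
obs 3: x=1 → posterior Beta(23/4, 4/3)
obs 4: x=0 → posterior Beta(23/4, 7/3)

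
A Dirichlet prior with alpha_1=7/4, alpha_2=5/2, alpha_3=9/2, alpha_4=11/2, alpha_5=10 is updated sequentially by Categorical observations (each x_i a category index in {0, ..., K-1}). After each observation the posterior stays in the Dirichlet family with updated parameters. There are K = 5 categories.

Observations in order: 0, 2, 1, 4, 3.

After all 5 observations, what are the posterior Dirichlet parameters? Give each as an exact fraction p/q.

alpha_1=11/4, alpha_2=7/2, alpha_3=11/2, alpha_4=13/2, alpha_5=11

obs 1: x=0 → posterior Dirichlet(11/4, 5/2, 9/2, 11/2, 10)
obs 2: x=2 → posterior Dirichlet(11/4, 5/2, 11/2, 11/2, 10)
obs 3: x=1 → posterior Dirichlet(11/4, 7/2, 11/2, 11/2, 10)
obs 4: x=4 → posterior Dirichlet(11/4, 7/2, 11/2, 11/2, 11)
obs 5: x=3 → posterior Dirichlet(11/4, 7/2, 11/2, 13/2, 11)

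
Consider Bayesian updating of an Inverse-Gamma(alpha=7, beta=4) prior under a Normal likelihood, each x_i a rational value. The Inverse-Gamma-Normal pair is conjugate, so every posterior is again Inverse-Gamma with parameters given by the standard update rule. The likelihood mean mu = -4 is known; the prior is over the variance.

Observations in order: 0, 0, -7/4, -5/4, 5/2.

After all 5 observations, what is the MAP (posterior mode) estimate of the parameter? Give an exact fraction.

obs 1: x=0 → posterior Inverse-Gamma(15/2, 12)
obs 2: x=0 → posterior Inverse-Gamma(8, 20)
obs 3: x=-7/4 → posterior Inverse-Gamma(17/2, 721/32)
obs 4: x=-5/4 → posterior Inverse-Gamma(9, 421/16)
obs 5: x=5/2 → posterior Inverse-Gamma(19/2, 759/16)

253/56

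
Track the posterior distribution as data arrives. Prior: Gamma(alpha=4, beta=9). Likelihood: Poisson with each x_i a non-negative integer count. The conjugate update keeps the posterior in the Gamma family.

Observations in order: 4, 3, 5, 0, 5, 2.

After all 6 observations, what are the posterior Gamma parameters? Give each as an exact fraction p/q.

obs 1: x=4 → posterior Gamma(8, 10)
obs 2: x=3 → posterior Gamma(11, 11)
obs 3: x=5 → posterior Gamma(16, 12)
obs 4: x=0 → posterior Gamma(16, 13)
obs 5: x=5 → posterior Gamma(21, 14)
obs 6: x=2 → posterior Gamma(23, 15)

alpha=23, beta=15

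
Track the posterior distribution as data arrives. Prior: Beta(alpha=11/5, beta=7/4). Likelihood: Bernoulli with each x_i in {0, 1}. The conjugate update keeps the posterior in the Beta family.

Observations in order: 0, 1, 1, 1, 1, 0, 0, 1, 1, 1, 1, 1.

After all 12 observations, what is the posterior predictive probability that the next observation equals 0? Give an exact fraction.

obs 1: x=0 → posterior Beta(11/5, 11/4)
obs 2: x=1 → posterior Beta(16/5, 11/4)
obs 3: x=1 → posterior Beta(21/5, 11/4)
obs 4: x=1 → posterior Beta(26/5, 11/4)
obs 5: x=1 → posterior Beta(31/5, 11/4)
obs 6: x=0 → posterior Beta(31/5, 15/4)
obs 7: x=0 → posterior Beta(31/5, 19/4)
obs 8: x=1 → posterior Beta(36/5, 19/4)
obs 9: x=1 → posterior Beta(41/5, 19/4)
obs 10: x=1 → posterior Beta(46/5, 19/4)
obs 11: x=1 → posterior Beta(51/5, 19/4)
obs 12: x=1 → posterior Beta(56/5, 19/4)

95/319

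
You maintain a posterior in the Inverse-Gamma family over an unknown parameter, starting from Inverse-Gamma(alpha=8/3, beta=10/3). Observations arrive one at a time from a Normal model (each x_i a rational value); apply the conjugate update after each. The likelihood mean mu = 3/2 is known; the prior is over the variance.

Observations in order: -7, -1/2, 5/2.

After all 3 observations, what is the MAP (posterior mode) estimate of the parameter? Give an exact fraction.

obs 1: x=-7 → posterior Inverse-Gamma(19/6, 947/24)
obs 2: x=-1/2 → posterior Inverse-Gamma(11/3, 995/24)
obs 3: x=5/2 → posterior Inverse-Gamma(25/6, 1007/24)

1007/124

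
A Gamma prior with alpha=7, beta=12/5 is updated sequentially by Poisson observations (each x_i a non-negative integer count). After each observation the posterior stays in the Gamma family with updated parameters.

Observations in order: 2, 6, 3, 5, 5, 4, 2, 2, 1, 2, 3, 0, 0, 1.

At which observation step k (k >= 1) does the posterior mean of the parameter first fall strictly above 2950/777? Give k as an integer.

obs 1: x=2 → posterior Gamma(9, 17/5)
obs 2: x=6 → posterior Gamma(15, 22/5)
obs 3: x=3 → posterior Gamma(18, 27/5)
obs 4: x=5 → posterior Gamma(23, 32/5)
obs 5: x=5 → posterior Gamma(28, 37/5)
obs 6: x=4 → posterior Gamma(32, 42/5)
obs 7: x=2 → posterior Gamma(34, 47/5)
obs 8: x=2 → posterior Gamma(36, 52/5)
obs 9: x=1 → posterior Gamma(37, 57/5)
obs 10: x=2 → posterior Gamma(39, 62/5)
obs 11: x=3 → posterior Gamma(42, 67/5)
obs 12: x=0 → posterior Gamma(42, 72/5)
obs 13: x=0 → posterior Gamma(42, 77/5)
obs 14: x=1 → posterior Gamma(43, 82/5)

k = 6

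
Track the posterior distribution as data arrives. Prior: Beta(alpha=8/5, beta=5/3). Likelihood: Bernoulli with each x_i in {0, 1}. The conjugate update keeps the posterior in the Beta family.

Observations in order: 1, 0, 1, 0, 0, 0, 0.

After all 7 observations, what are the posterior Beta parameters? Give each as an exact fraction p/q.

alpha=18/5, beta=20/3

obs 1: x=1 → posterior Beta(13/5, 5/3)
obs 2: x=0 → posterior Beta(13/5, 8/3)
obs 3: x=1 → posterior Beta(18/5, 8/3)
obs 4: x=0 → posterior Beta(18/5, 11/3)
obs 5: x=0 → posterior Beta(18/5, 14/3)
obs 6: x=0 → posterior Beta(18/5, 17/3)
obs 7: x=0 → posterior Beta(18/5, 20/3)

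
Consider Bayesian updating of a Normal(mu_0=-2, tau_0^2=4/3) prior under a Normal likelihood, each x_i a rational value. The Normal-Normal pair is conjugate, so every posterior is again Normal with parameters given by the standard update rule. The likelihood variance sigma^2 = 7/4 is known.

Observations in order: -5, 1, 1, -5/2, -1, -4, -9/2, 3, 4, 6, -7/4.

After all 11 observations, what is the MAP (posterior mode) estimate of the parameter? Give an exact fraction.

-102/197

obs 1: x=-5 → posterior Normal(-122/37, 28/37)
obs 2: x=1 → posterior Normal(-2, 28/53)
obs 3: x=1 → posterior Normal(-30/23, 28/69)
obs 4: x=-5/2 → posterior Normal(-26/17, 28/85)
obs 5: x=-1 → posterior Normal(-146/101, 28/101)
obs 6: x=-4 → posterior Normal(-70/39, 28/117)
obs 7: x=-9/2 → posterior Normal(-282/133, 4/19)
obs 8: x=3 → posterior Normal(-234/149, 28/149)
obs 9: x=4 → posterior Normal(-34/33, 28/165)
obs 10: x=6 → posterior Normal(-74/181, 28/181)
obs 11: x=-7/4 → posterior Normal(-102/197, 28/197)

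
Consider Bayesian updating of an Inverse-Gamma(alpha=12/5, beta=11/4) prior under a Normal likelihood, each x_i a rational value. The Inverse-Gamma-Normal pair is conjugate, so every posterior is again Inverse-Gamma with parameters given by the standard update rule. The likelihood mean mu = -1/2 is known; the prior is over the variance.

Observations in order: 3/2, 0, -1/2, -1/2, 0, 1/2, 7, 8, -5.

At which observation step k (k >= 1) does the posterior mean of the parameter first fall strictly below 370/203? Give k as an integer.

k = 3

obs 1: x=3/2 → posterior Inverse-Gamma(29/10, 19/4)
obs 2: x=0 → posterior Inverse-Gamma(17/5, 39/8)
obs 3: x=-1/2 → posterior Inverse-Gamma(39/10, 39/8)
obs 4: x=-1/2 → posterior Inverse-Gamma(22/5, 39/8)
obs 5: x=0 → posterior Inverse-Gamma(49/10, 5)
obs 6: x=1/2 → posterior Inverse-Gamma(27/5, 11/2)
obs 7: x=7 → posterior Inverse-Gamma(59/10, 269/8)
obs 8: x=8 → posterior Inverse-Gamma(32/5, 279/4)
obs 9: x=-5 → posterior Inverse-Gamma(69/10, 639/8)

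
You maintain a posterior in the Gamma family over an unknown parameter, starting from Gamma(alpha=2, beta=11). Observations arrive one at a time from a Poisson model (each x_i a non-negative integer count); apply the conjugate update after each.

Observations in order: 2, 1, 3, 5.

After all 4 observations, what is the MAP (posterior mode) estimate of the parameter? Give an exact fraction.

4/5

obs 1: x=2 → posterior Gamma(4, 12)
obs 2: x=1 → posterior Gamma(5, 13)
obs 3: x=3 → posterior Gamma(8, 14)
obs 4: x=5 → posterior Gamma(13, 15)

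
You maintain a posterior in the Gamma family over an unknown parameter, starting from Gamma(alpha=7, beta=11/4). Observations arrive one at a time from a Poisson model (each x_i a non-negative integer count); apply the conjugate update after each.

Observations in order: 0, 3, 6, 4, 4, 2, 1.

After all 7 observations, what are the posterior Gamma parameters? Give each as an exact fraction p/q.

alpha=27, beta=39/4

obs 1: x=0 → posterior Gamma(7, 15/4)
obs 2: x=3 → posterior Gamma(10, 19/4)
obs 3: x=6 → posterior Gamma(16, 23/4)
obs 4: x=4 → posterior Gamma(20, 27/4)
obs 5: x=4 → posterior Gamma(24, 31/4)
obs 6: x=2 → posterior Gamma(26, 35/4)
obs 7: x=1 → posterior Gamma(27, 39/4)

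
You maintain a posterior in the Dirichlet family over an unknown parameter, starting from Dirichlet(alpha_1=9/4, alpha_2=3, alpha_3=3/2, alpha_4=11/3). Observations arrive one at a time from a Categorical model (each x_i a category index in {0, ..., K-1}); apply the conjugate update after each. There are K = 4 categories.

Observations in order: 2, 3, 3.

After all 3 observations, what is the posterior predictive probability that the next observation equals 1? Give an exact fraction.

obs 1: x=2 → posterior Dirichlet(9/4, 3, 5/2, 11/3)
obs 2: x=3 → posterior Dirichlet(9/4, 3, 5/2, 14/3)
obs 3: x=3 → posterior Dirichlet(9/4, 3, 5/2, 17/3)

36/161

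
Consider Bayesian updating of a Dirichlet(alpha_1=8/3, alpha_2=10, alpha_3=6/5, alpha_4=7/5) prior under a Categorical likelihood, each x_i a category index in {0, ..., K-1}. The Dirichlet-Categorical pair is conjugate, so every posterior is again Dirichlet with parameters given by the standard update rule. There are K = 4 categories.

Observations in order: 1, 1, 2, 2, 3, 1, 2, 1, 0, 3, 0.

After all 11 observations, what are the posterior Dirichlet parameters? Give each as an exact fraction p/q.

obs 1: x=1 → posterior Dirichlet(8/3, 11, 6/5, 7/5)
obs 2: x=1 → posterior Dirichlet(8/3, 12, 6/5, 7/5)
obs 3: x=2 → posterior Dirichlet(8/3, 12, 11/5, 7/5)
obs 4: x=2 → posterior Dirichlet(8/3, 12, 16/5, 7/5)
obs 5: x=3 → posterior Dirichlet(8/3, 12, 16/5, 12/5)
obs 6: x=1 → posterior Dirichlet(8/3, 13, 16/5, 12/5)
obs 7: x=2 → posterior Dirichlet(8/3, 13, 21/5, 12/5)
obs 8: x=1 → posterior Dirichlet(8/3, 14, 21/5, 12/5)
obs 9: x=0 → posterior Dirichlet(11/3, 14, 21/5, 12/5)
obs 10: x=3 → posterior Dirichlet(11/3, 14, 21/5, 17/5)
obs 11: x=0 → posterior Dirichlet(14/3, 14, 21/5, 17/5)

alpha_1=14/3, alpha_2=14, alpha_3=21/5, alpha_4=17/5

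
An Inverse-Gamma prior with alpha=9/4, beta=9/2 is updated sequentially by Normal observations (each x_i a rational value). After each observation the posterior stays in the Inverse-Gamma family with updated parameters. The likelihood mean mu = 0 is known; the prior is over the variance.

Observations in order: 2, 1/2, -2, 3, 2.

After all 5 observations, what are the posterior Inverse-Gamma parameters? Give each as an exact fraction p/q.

alpha=19/4, beta=121/8

obs 1: x=2 → posterior Inverse-Gamma(11/4, 13/2)
obs 2: x=1/2 → posterior Inverse-Gamma(13/4, 53/8)
obs 3: x=-2 → posterior Inverse-Gamma(15/4, 69/8)
obs 4: x=3 → posterior Inverse-Gamma(17/4, 105/8)
obs 5: x=2 → posterior Inverse-Gamma(19/4, 121/8)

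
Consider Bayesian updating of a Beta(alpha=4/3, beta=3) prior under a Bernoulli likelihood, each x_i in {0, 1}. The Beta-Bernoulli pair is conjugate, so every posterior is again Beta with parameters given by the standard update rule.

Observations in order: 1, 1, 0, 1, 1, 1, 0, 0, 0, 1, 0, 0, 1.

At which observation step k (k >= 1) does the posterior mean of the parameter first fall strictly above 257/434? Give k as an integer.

obs 1: x=1 → posterior Beta(7/3, 3)
obs 2: x=1 → posterior Beta(10/3, 3)
obs 3: x=0 → posterior Beta(10/3, 4)
obs 4: x=1 → posterior Beta(13/3, 4)
obs 5: x=1 → posterior Beta(16/3, 4)
obs 6: x=1 → posterior Beta(19/3, 4)
obs 7: x=0 → posterior Beta(19/3, 5)
obs 8: x=0 → posterior Beta(19/3, 6)
obs 9: x=0 → posterior Beta(19/3, 7)
obs 10: x=1 → posterior Beta(22/3, 7)
obs 11: x=0 → posterior Beta(22/3, 8)
obs 12: x=0 → posterior Beta(22/3, 9)
obs 13: x=1 → posterior Beta(25/3, 9)

k = 6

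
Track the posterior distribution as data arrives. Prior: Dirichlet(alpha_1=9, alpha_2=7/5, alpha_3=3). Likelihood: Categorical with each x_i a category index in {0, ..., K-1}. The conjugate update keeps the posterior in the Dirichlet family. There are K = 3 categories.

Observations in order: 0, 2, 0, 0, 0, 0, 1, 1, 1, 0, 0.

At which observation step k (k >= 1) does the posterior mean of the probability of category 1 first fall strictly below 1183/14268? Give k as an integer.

k = 4

obs 1: x=0 → posterior Dirichlet(10, 7/5, 3)
obs 2: x=2 → posterior Dirichlet(10, 7/5, 4)
obs 3: x=0 → posterior Dirichlet(11, 7/5, 4)
obs 4: x=0 → posterior Dirichlet(12, 7/5, 4)
obs 5: x=0 → posterior Dirichlet(13, 7/5, 4)
obs 6: x=0 → posterior Dirichlet(14, 7/5, 4)
obs 7: x=1 → posterior Dirichlet(14, 12/5, 4)
obs 8: x=1 → posterior Dirichlet(14, 17/5, 4)
obs 9: x=1 → posterior Dirichlet(14, 22/5, 4)
obs 10: x=0 → posterior Dirichlet(15, 22/5, 4)
obs 11: x=0 → posterior Dirichlet(16, 22/5, 4)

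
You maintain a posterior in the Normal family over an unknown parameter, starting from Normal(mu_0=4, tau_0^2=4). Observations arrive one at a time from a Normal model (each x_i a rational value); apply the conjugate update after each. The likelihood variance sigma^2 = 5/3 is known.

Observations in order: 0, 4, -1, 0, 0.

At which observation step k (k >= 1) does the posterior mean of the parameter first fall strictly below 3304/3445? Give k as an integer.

obs 1: x=0 → posterior Normal(20/17, 20/17)
obs 2: x=4 → posterior Normal(68/29, 20/29)
obs 3: x=-1 → posterior Normal(56/41, 20/41)
obs 4: x=0 → posterior Normal(56/53, 20/53)
obs 5: x=0 → posterior Normal(56/65, 4/13)

k = 5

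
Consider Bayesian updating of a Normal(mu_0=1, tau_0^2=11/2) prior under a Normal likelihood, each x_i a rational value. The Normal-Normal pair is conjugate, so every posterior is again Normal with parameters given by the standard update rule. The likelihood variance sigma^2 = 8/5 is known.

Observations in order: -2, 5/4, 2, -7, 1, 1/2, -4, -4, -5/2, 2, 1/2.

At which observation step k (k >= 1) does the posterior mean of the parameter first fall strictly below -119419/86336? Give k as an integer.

k = 8

obs 1: x=-2 → posterior Normal(-94/71, 88/71)
obs 2: x=5/4 → posterior Normal(-101/504, 44/63)
obs 3: x=2 → posterior Normal(339/724, 88/181)
obs 4: x=-7 → posterior Normal(-1201/944, 22/59)
obs 5: x=1 → posterior Normal(-327/388, 88/291)
obs 6: x=1/2 → posterior Normal(-871/1384, 44/173)
obs 7: x=-4 → posterior Normal(-1751/1604, 88/401)
obs 8: x=-4 → posterior Normal(-877/608, 11/57)
obs 9: x=-5/2 → posterior Normal(-3181/2044, 88/511)
obs 10: x=2 → posterior Normal(-2741/2264, 44/283)
obs 11: x=1/2 → posterior Normal(-877/828, 88/621)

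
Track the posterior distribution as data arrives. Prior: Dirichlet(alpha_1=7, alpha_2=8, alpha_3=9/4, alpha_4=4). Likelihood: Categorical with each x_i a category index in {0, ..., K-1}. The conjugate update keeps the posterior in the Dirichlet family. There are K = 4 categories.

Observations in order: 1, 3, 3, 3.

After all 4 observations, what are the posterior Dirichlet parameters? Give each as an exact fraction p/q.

alpha_1=7, alpha_2=9, alpha_3=9/4, alpha_4=7

obs 1: x=1 → posterior Dirichlet(7, 9, 9/4, 4)
obs 2: x=3 → posterior Dirichlet(7, 9, 9/4, 5)
obs 3: x=3 → posterior Dirichlet(7, 9, 9/4, 6)
obs 4: x=3 → posterior Dirichlet(7, 9, 9/4, 7)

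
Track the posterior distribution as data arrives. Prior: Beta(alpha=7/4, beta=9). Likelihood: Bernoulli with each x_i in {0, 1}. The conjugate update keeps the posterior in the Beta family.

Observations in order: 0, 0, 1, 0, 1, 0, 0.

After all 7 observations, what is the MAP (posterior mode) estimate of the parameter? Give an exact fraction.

11/63

obs 1: x=0 → posterior Beta(7/4, 10)
obs 2: x=0 → posterior Beta(7/4, 11)
obs 3: x=1 → posterior Beta(11/4, 11)
obs 4: x=0 → posterior Beta(11/4, 12)
obs 5: x=1 → posterior Beta(15/4, 12)
obs 6: x=0 → posterior Beta(15/4, 13)
obs 7: x=0 → posterior Beta(15/4, 14)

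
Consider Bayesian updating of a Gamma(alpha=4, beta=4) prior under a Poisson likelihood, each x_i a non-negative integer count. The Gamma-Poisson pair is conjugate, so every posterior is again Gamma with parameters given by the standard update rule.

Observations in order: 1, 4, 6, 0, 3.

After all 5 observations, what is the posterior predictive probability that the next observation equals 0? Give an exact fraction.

150094635296999121/1000000000000000000

obs 1: x=1 → posterior Gamma(5, 5)
obs 2: x=4 → posterior Gamma(9, 6)
obs 3: x=6 → posterior Gamma(15, 7)
obs 4: x=0 → posterior Gamma(15, 8)
obs 5: x=3 → posterior Gamma(18, 9)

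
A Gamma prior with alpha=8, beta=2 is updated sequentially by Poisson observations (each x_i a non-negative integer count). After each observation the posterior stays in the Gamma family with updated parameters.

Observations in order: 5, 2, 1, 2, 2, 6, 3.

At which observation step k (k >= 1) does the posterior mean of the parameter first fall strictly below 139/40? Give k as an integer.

obs 1: x=5 → posterior Gamma(13, 3)
obs 2: x=2 → posterior Gamma(15, 4)
obs 3: x=1 → posterior Gamma(16, 5)
obs 4: x=2 → posterior Gamma(18, 6)
obs 5: x=2 → posterior Gamma(20, 7)
obs 6: x=6 → posterior Gamma(26, 8)
obs 7: x=3 → posterior Gamma(29, 9)

k = 3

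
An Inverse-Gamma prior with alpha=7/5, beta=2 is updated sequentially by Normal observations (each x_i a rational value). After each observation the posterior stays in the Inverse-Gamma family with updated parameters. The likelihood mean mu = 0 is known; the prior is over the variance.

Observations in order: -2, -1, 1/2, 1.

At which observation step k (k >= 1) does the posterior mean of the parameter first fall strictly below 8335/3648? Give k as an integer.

k = 4

obs 1: x=-2 → posterior Inverse-Gamma(19/10, 4)
obs 2: x=-1 → posterior Inverse-Gamma(12/5, 9/2)
obs 3: x=1/2 → posterior Inverse-Gamma(29/10, 37/8)
obs 4: x=1 → posterior Inverse-Gamma(17/5, 41/8)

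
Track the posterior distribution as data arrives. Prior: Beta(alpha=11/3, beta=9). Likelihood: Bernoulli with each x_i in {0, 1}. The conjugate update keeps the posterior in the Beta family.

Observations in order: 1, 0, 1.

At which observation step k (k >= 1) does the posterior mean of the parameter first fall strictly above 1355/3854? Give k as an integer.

obs 1: x=1 → posterior Beta(14/3, 9)
obs 2: x=0 → posterior Beta(14/3, 10)
obs 3: x=1 → posterior Beta(17/3, 10)

k = 3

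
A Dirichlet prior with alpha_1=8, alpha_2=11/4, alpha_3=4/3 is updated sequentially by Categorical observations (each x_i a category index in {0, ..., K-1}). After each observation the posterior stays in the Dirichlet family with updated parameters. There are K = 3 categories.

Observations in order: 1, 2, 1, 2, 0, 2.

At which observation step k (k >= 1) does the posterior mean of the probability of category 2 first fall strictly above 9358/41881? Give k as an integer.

obs 1: x=1 → posterior Dirichlet(8, 15/4, 4/3)
obs 2: x=2 → posterior Dirichlet(8, 15/4, 7/3)
obs 3: x=1 → posterior Dirichlet(8, 19/4, 7/3)
obs 4: x=2 → posterior Dirichlet(8, 19/4, 10/3)
obs 5: x=0 → posterior Dirichlet(9, 19/4, 10/3)
obs 6: x=2 → posterior Dirichlet(9, 19/4, 13/3)

k = 6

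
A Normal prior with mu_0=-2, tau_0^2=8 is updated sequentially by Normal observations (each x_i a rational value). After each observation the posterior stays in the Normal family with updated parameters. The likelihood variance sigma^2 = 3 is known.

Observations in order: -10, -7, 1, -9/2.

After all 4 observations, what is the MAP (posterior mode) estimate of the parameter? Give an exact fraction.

-34/7

obs 1: x=-10 → posterior Normal(-86/11, 24/11)
obs 2: x=-7 → posterior Normal(-142/19, 24/19)
obs 3: x=1 → posterior Normal(-134/27, 8/9)
obs 4: x=-9/2 → posterior Normal(-34/7, 24/35)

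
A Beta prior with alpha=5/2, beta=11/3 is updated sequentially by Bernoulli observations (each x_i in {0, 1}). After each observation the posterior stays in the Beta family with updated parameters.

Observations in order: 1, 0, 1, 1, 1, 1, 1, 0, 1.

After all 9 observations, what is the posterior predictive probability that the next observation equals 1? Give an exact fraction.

57/91

obs 1: x=1 → posterior Beta(7/2, 11/3)
obs 2: x=0 → posterior Beta(7/2, 14/3)
obs 3: x=1 → posterior Beta(9/2, 14/3)
obs 4: x=1 → posterior Beta(11/2, 14/3)
obs 5: x=1 → posterior Beta(13/2, 14/3)
obs 6: x=1 → posterior Beta(15/2, 14/3)
obs 7: x=1 → posterior Beta(17/2, 14/3)
obs 8: x=0 → posterior Beta(17/2, 17/3)
obs 9: x=1 → posterior Beta(19/2, 17/3)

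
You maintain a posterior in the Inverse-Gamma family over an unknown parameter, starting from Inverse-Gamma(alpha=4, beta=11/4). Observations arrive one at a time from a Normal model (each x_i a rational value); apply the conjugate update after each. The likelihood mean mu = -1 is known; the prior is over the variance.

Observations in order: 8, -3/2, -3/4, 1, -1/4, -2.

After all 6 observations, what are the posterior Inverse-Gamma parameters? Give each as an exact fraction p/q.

alpha=7, beta=739/16

obs 1: x=8 → posterior Inverse-Gamma(9/2, 173/4)
obs 2: x=-3/2 → posterior Inverse-Gamma(5, 347/8)
obs 3: x=-3/4 → posterior Inverse-Gamma(11/2, 1389/32)
obs 4: x=1 → posterior Inverse-Gamma(6, 1453/32)
obs 5: x=-1/4 → posterior Inverse-Gamma(13/2, 731/16)
obs 6: x=-2 → posterior Inverse-Gamma(7, 739/16)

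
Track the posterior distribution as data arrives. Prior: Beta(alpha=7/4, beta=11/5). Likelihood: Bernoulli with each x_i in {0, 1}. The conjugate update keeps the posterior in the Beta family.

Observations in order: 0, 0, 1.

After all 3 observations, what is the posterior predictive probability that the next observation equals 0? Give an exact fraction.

obs 1: x=0 → posterior Beta(7/4, 16/5)
obs 2: x=0 → posterior Beta(7/4, 21/5)
obs 3: x=1 → posterior Beta(11/4, 21/5)

84/139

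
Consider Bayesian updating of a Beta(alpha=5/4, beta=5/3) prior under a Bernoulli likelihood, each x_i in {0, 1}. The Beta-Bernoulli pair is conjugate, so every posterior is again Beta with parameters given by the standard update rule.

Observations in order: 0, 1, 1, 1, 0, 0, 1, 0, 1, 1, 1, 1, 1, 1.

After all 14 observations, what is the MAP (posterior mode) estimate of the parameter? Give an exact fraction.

obs 1: x=0 → posterior Beta(5/4, 8/3)
obs 2: x=1 → posterior Beta(9/4, 8/3)
obs 3: x=1 → posterior Beta(13/4, 8/3)
obs 4: x=1 → posterior Beta(17/4, 8/3)
obs 5: x=0 → posterior Beta(17/4, 11/3)
obs 6: x=0 → posterior Beta(17/4, 14/3)
obs 7: x=1 → posterior Beta(21/4, 14/3)
obs 8: x=0 → posterior Beta(21/4, 17/3)
obs 9: x=1 → posterior Beta(25/4, 17/3)
obs 10: x=1 → posterior Beta(29/4, 17/3)
obs 11: x=1 → posterior Beta(33/4, 17/3)
obs 12: x=1 → posterior Beta(37/4, 17/3)
obs 13: x=1 → posterior Beta(41/4, 17/3)
obs 14: x=1 → posterior Beta(45/4, 17/3)

123/179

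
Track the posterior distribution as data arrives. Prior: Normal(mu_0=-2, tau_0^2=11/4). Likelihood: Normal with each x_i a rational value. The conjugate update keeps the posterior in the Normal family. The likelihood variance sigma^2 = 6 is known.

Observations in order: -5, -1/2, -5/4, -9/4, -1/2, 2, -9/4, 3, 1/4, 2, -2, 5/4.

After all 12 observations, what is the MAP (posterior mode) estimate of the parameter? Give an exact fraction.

obs 1: x=-5 → posterior Normal(-103/35, 66/35)
obs 2: x=-1/2 → posterior Normal(-217/92, 33/23)
obs 3: x=-5/4 → posterior Normal(-163/76, 22/19)
obs 4: x=-9/4 → posterior Normal(-147/68, 33/34)
obs 5: x=-1/2 → posterior Normal(-305/158, 66/79)
obs 6: x=2 → posterior Normal(-29/20, 11/15)
obs 7: x=-9/4 → posterior Normal(-621/404, 66/101)
obs 8: x=3 → posterior Normal(-489/448, 33/56)
obs 9: x=1/4 → posterior Normal(-239/246, 22/41)
obs 10: x=2 → posterior Normal(-195/268, 33/67)
obs 11: x=-2 → posterior Normal(-239/290, 66/145)
obs 12: x=5/4 → posterior Normal(-141/208, 11/26)

-141/208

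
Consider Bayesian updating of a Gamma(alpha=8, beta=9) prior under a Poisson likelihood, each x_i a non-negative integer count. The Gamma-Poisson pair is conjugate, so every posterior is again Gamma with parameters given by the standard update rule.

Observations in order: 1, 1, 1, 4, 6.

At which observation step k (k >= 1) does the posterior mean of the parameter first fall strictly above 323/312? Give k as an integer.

obs 1: x=1 → posterior Gamma(9, 10)
obs 2: x=1 → posterior Gamma(10, 11)
obs 3: x=1 → posterior Gamma(11, 12)
obs 4: x=4 → posterior Gamma(15, 13)
obs 5: x=6 → posterior Gamma(21, 14)

k = 4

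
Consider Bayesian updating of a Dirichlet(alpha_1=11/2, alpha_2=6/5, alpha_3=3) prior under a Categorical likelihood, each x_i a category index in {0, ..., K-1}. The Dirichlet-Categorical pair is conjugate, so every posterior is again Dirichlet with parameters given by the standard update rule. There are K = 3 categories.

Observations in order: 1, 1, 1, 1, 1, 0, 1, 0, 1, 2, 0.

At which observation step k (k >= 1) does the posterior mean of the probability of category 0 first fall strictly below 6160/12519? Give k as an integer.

k = 2

obs 1: x=1 → posterior Dirichlet(11/2, 11/5, 3)
obs 2: x=1 → posterior Dirichlet(11/2, 16/5, 3)
obs 3: x=1 → posterior Dirichlet(11/2, 21/5, 3)
obs 4: x=1 → posterior Dirichlet(11/2, 26/5, 3)
obs 5: x=1 → posterior Dirichlet(11/2, 31/5, 3)
obs 6: x=0 → posterior Dirichlet(13/2, 31/5, 3)
obs 7: x=1 → posterior Dirichlet(13/2, 36/5, 3)
obs 8: x=0 → posterior Dirichlet(15/2, 36/5, 3)
obs 9: x=1 → posterior Dirichlet(15/2, 41/5, 3)
obs 10: x=2 → posterior Dirichlet(15/2, 41/5, 4)
obs 11: x=0 → posterior Dirichlet(17/2, 41/5, 4)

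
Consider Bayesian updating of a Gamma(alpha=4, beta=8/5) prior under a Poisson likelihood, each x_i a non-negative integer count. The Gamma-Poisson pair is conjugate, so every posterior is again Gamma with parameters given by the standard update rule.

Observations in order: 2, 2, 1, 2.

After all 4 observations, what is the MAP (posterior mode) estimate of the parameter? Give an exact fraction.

obs 1: x=2 → posterior Gamma(6, 13/5)
obs 2: x=2 → posterior Gamma(8, 18/5)
obs 3: x=1 → posterior Gamma(9, 23/5)
obs 4: x=2 → posterior Gamma(11, 28/5)

25/14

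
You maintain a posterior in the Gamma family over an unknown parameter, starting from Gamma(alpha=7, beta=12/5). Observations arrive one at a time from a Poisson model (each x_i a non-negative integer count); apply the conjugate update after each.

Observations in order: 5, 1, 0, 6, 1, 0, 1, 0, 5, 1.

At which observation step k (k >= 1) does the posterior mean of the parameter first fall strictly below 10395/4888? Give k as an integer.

obs 1: x=5 → posterior Gamma(12, 17/5)
obs 2: x=1 → posterior Gamma(13, 22/5)
obs 3: x=0 → posterior Gamma(13, 27/5)
obs 4: x=6 → posterior Gamma(19, 32/5)
obs 5: x=1 → posterior Gamma(20, 37/5)
obs 6: x=0 → posterior Gamma(20, 42/5)
obs 7: x=1 → posterior Gamma(21, 47/5)
obs 8: x=0 → posterior Gamma(21, 52/5)
obs 9: x=5 → posterior Gamma(26, 57/5)
obs 10: x=1 → posterior Gamma(27, 62/5)

k = 8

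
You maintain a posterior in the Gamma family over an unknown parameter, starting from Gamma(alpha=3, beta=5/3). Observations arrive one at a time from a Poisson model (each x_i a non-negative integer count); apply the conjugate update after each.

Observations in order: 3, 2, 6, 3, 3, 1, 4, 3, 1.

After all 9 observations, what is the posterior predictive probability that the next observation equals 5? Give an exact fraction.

obs 1: x=3 → posterior Gamma(6, 8/3)
obs 2: x=2 → posterior Gamma(8, 11/3)
obs 3: x=6 → posterior Gamma(14, 14/3)
obs 4: x=3 → posterior Gamma(17, 17/3)
obs 5: x=3 → posterior Gamma(20, 20/3)
obs 6: x=1 → posterior Gamma(21, 23/3)
obs 7: x=4 → posterior Gamma(25, 26/3)
obs 8: x=3 → posterior Gamma(28, 29/3)
obs 9: x=1 → posterior Gamma(29, 32/3)

2572286055945093491324887318731233961822316853723136/31500214267261391312908183811814524233341217041015625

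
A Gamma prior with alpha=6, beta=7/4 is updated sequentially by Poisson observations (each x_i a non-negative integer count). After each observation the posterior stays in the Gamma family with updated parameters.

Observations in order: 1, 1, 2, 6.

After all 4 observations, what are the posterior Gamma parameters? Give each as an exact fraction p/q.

alpha=16, beta=23/4

obs 1: x=1 → posterior Gamma(7, 11/4)
obs 2: x=1 → posterior Gamma(8, 15/4)
obs 3: x=2 → posterior Gamma(10, 19/4)
obs 4: x=6 → posterior Gamma(16, 23/4)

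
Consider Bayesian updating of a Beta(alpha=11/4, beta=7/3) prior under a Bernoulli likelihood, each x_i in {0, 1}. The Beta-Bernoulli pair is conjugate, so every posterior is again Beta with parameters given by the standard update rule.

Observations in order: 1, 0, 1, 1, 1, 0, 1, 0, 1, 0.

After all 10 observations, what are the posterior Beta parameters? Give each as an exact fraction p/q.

alpha=35/4, beta=19/3

obs 1: x=1 → posterior Beta(15/4, 7/3)
obs 2: x=0 → posterior Beta(15/4, 10/3)
obs 3: x=1 → posterior Beta(19/4, 10/3)
obs 4: x=1 → posterior Beta(23/4, 10/3)
obs 5: x=1 → posterior Beta(27/4, 10/3)
obs 6: x=0 → posterior Beta(27/4, 13/3)
obs 7: x=1 → posterior Beta(31/4, 13/3)
obs 8: x=0 → posterior Beta(31/4, 16/3)
obs 9: x=1 → posterior Beta(35/4, 16/3)
obs 10: x=0 → posterior Beta(35/4, 19/3)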